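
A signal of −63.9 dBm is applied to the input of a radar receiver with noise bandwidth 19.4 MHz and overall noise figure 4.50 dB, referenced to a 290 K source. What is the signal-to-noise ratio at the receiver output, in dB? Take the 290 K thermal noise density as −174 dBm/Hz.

32.7 dB

Noise floor: N = −174 + 10 log₁₀(B) + NF
10 log₁₀(1.94×10⁷) = 72.88 dB
N = −174 + 72.88 + 4.50 = −96.62 dBm
SNR = P_sig − N = −63.9 − (−96.62) = 32.72 dB → 32.7 dB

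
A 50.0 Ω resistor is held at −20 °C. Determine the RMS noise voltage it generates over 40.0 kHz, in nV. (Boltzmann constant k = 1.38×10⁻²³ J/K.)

T = −20 °C + 273.15 = 253.15 K
V_n = √(4kTRB)
4kTRB = 4 × 1.38×10⁻²³ × 253.15 × 5.00×10¹ × 4.00×10⁴ = 2.79×10⁻¹⁴ V²
V_n = √(2.79×10⁻¹⁴) = 1.67×10⁻⁷ V = 167 nV

167 nV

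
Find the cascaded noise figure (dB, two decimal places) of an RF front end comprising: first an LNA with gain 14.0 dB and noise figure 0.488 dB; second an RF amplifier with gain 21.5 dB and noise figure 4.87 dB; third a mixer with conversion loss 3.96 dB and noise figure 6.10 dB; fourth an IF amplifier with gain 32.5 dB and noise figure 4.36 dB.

0.80 dB

Convert to linear (a loss of L dB is a gain of −L dB): F_i = 10^(NF_i/10), G_i = 10^(G_i,dB/10)
  Stage 1: F_1 = 10^(0.488/10) = 1.119, G_1 = 10^(14.0/10) = 25.12
  Stage 2: F_2 = 10^(4.87/10) = 3.069, G_2 = 10^(21.5/10) = 141.3
  Stage 3: F_3 = 10^(6.10/10) = 4.074, G_3 = 10^(−3.96/10) = 0.4018
  Stage 4: F_4 = 10^(4.36/10) = 2.729, G_4 = 10^(32.5/10) = 1778
Friis cascade:
  F = 1.119 + (3.069 − 1)/25.12 + (4.074 − 1)/3548 + (2.729 − 1)/1426 = 1.203
NF = 10 log₁₀(1.203) = 0.80 dB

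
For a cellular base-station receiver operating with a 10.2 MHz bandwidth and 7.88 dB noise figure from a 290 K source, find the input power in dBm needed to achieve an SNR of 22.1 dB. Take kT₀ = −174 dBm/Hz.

Sensitivity = −174 + 10 log₁₀(B) + NF + SNR_min
= −174 + 70.09 + 7.88 + 22.1
= −73.93 dBm → −73.9 dBm

−73.9 dBm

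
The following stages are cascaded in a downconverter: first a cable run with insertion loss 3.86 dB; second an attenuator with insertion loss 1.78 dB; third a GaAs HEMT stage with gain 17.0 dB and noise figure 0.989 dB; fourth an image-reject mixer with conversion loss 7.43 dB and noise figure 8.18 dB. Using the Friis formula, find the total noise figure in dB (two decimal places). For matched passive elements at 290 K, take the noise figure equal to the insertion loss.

Convert to linear (a loss of L dB is a gain of −L dB): F_i = 10^(NF_i/10), G_i = 10^(G_i,dB/10)
  Stage 1: F_1 = 10^(3.86/10) = 2.432, G_1 = 10^(−3.86/10) = 0.4111
  Stage 2: F_2 = 10^(1.78/10) = 1.507, G_2 = 10^(−1.78/10) = 0.6637
  Stage 3: F_3 = 10^(0.989/10) = 1.256, G_3 = 10^(17.0/10) = 50.12
  Stage 4: F_4 = 10^(8.18/10) = 6.577, G_4 = 10^(−7.43/10) = 0.1807
Friis cascade:
  F = 2.432 + (1.507 − 1)/0.4111 + (1.256 − 1)/0.2729 + (6.577 − 1)/13.68 = 5.009
NF = 10 log₁₀(5.009) = 7.00 dB

7.00 dB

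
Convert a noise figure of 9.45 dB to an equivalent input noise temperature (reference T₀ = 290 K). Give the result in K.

2265 K

F = 10^(9.45/10) = 8.81049
T_e = (F − 1)·T₀ = (8.81049 − 1) × 290 = 2265 K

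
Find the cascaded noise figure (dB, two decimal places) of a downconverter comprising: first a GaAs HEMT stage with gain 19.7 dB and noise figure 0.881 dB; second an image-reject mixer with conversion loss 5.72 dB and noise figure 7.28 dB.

Convert to linear (a loss of L dB is a gain of −L dB): F_i = 10^(NF_i/10), G_i = 10^(G_i,dB/10)
  Stage 1: F_1 = 10^(0.881/10) = 1.225, G_1 = 10^(19.7/10) = 93.33
  Stage 2: F_2 = 10^(7.28/10) = 5.346, G_2 = 10^(−5.72/10) = 0.2679
Friis cascade:
  F = 1.225 + (5.346 − 1)/93.33 = 1.271
NF = 10 log₁₀(1.271) = 1.04 dB

1.04 dB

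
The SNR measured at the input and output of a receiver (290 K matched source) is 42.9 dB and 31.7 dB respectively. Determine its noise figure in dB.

NF (dB) = SNR_in(dB) − SNR_out(dB) when the source is at T₀
NF = 42.9 − 31.7 = 11.2 dB

11.2 dB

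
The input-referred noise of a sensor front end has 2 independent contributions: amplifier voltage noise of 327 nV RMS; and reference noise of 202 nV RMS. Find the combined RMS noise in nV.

Uncorrelated sources add in power (mean-square): V_tot = √(ΣV_i²)
V_tot = √[(3.27×10⁻⁷)² + (2.02×10⁻⁷)²] = 3.84×10⁻⁷ V = 384 nV

384 nV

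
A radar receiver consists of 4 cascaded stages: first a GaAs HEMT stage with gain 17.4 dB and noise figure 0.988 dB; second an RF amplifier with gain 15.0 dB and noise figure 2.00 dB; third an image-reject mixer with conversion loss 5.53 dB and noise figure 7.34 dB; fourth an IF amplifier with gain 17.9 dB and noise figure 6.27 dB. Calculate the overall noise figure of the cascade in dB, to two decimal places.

Convert to linear (a loss of L dB is a gain of −L dB): F_i = 10^(NF_i/10), G_i = 10^(G_i,dB/10)
  Stage 1: F_1 = 10^(0.988/10) = 1.255, G_1 = 10^(17.4/10) = 54.95
  Stage 2: F_2 = 10^(2.00/10) = 1.585, G_2 = 10^(15.0/10) = 31.62
  Stage 3: F_3 = 10^(7.34/10) = 5.420, G_3 = 10^(−5.53/10) = 0.2799
  Stage 4: F_4 = 10^(6.27/10) = 4.236, G_4 = 10^(17.9/10) = 61.66
Friis cascade:
  F = 1.255 + (1.585 − 1)/54.95 + (5.420 − 1)/1738 + (4.236 − 1)/486.4 = 1.275
NF = 10 log₁₀(1.275) = 1.06 dB

1.06 dB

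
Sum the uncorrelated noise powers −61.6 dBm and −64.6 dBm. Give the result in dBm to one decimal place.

−59.8 dBm

Convert to linear, add, convert back:
P₁ = 6.92×10⁻¹⁰ W, P₂ = 3.47×10⁻¹⁰ W
P_tot = 1.04×10⁻⁹ W → 10 log₁₀(P_tot / 10⁻³) = −59.8 dBm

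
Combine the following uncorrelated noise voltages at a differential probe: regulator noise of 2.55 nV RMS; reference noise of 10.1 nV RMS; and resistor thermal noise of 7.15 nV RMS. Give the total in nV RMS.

Uncorrelated sources add in power (mean-square): V_tot = √(ΣV_i²)
V_tot = √[(2.55×10⁻⁹)² + (1.01×10⁻⁸)² + (7.15×10⁻⁹)²] = 1.26×10⁻⁸ V = 12.6 nV

12.6 nV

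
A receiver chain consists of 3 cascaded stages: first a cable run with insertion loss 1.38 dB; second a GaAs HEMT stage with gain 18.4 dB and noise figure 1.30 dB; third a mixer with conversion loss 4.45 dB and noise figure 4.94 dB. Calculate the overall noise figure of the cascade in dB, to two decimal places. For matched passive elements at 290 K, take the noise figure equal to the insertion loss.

2.78 dB

Convert to linear (a loss of L dB is a gain of −L dB): F_i = 10^(NF_i/10), G_i = 10^(G_i,dB/10)
  Stage 1: F_1 = 10^(1.38/10) = 1.374, G_1 = 10^(−1.38/10) = 0.7278
  Stage 2: F_2 = 10^(1.30/10) = 1.349, G_2 = 10^(18.4/10) = 69.18
  Stage 3: F_3 = 10^(4.94/10) = 3.119, G_3 = 10^(−4.45/10) = 0.3589
Friis cascade:
  F = 1.374 + (1.349 − 1)/0.7278 + (3.119 − 1)/50.35 = 1.896
NF = 10 log₁₀(1.896) = 2.78 dB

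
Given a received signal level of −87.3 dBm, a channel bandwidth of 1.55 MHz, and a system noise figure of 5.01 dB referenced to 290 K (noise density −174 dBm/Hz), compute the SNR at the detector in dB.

19.8 dB

Noise floor: N = −174 + 10 log₁₀(B) + NF
10 log₁₀(1.55×10⁶) = 61.9 dB
N = −174 + 61.9 + 5.01 = −107.09 dBm
SNR = P_sig − N = −87.3 − (−107.09) = 19.79 dB → 19.8 dB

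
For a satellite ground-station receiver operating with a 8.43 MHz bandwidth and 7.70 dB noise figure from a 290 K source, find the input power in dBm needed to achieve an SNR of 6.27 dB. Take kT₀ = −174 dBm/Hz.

−90.8 dBm

Sensitivity = −174 + 10 log₁₀(B) + NF + SNR_min
= −174 + 69.26 + 7.70 + 6.27
= −90.77 dBm → −90.8 dBm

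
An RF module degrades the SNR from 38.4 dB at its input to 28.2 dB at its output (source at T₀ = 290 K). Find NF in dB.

10.2 dB

NF (dB) = SNR_in(dB) − SNR_out(dB) when the source is at T₀
NF = 38.4 − 28.2 = 10.2 dB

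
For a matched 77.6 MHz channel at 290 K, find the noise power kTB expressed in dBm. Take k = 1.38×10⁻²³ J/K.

−95.1 dBm

P_n = kTB = 1.38×10⁻²³ × 290 × 7.76×10⁷ = 3.11×10⁻¹³ W
In dBm: 10 log₁₀(3.11×10⁻¹³ / 10⁻³) = −95.1 dBm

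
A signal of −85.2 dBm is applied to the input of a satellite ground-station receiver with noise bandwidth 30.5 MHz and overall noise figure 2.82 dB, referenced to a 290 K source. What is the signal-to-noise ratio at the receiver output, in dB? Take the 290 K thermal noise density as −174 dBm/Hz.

Noise floor: N = −174 + 10 log₁₀(B) + NF
10 log₁₀(3.05×10⁷) = 74.84 dB
N = −174 + 74.84 + 2.82 = −96.34 dBm
SNR = P_sig − N = −85.2 − (−96.34) = 11.14 dB → 11.1 dB

11.1 dB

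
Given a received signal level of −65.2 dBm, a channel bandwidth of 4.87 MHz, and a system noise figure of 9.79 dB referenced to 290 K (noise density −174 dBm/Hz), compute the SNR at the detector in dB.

Noise floor: N = −174 + 10 log₁₀(B) + NF
10 log₁₀(4.87×10⁶) = 66.88 dB
N = −174 + 66.88 + 9.79 = −97.33 dBm
SNR = P_sig − N = −65.2 − (−97.33) = 32.13 dB → 32.1 dB

32.1 dB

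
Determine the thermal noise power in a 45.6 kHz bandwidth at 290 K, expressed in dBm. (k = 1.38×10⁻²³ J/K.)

P_n = kTB = 1.38×10⁻²³ × 290 × 4.56×10⁴ = 1.82×10⁻¹⁶ W
In dBm: 10 log₁₀(1.82×10⁻¹⁶ / 10⁻³) = −127.4 dBm

−127.4 dBm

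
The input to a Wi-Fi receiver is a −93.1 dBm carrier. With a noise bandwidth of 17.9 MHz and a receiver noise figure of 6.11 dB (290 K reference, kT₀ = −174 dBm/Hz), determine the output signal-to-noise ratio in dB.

2.3 dB

Noise floor: N = −174 + 10 log₁₀(B) + NF
10 log₁₀(1.79×10⁷) = 72.53 dB
N = −174 + 72.53 + 6.11 = −95.36 dBm
SNR = P_sig − N = −93.1 − (−95.36) = 2.26 dB → 2.3 dB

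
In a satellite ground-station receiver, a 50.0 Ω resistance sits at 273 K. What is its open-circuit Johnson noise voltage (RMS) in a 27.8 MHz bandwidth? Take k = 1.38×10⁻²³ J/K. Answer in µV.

4.58 µV

V_n = √(4kTRB)
4kTRB = 4 × 1.38×10⁻²³ × 273 × 5.00×10¹ × 2.78×10⁷ = 2.09×10⁻¹¹ V²
V_n = √(2.09×10⁻¹¹) = 4.58×10⁻⁶ V = 4.58 µV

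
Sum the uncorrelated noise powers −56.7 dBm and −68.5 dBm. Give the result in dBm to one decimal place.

Convert to linear, add, convert back:
P₁ = 2.14×10⁻⁹ W, P₂ = 1.41×10⁻¹⁰ W
P_tot = 2.28×10⁻⁹ W → 10 log₁₀(P_tot / 10⁻³) = −56.4 dBm

−56.4 dBm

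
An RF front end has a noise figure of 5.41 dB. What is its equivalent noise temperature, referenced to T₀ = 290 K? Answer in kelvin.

718 K

F = 10^(5.41/10) = 3.47536
T_e = (F − 1)·T₀ = (3.47536 − 1) × 290 = 718 K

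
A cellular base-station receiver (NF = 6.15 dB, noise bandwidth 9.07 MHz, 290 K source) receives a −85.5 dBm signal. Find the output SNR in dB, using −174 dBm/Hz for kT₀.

12.8 dB

Noise floor: N = −174 + 10 log₁₀(B) + NF
10 log₁₀(9.07×10⁶) = 69.58 dB
N = −174 + 69.58 + 6.15 = −98.27 dBm
SNR = P_sig − N = −85.5 − (−98.27) = 12.77 dB → 12.8 dB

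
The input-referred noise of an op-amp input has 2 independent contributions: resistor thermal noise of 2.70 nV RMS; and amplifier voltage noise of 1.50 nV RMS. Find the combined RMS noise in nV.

Uncorrelated sources add in power (mean-square): V_tot = √(ΣV_i²)
V_tot = √[(2.70×10⁻⁹)² + (1.50×10⁻⁹)²] = 3.09×10⁻⁹ V = 3.09 nV

3.09 nV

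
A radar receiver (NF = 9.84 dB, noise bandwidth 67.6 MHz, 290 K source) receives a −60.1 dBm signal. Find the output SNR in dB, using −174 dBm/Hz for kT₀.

Noise floor: N = −174 + 10 log₁₀(B) + NF
10 log₁₀(6.76×10⁷) = 78.3 dB
N = −174 + 78.3 + 9.84 = −85.86 dBm
SNR = P_sig − N = −60.1 − (−85.86) = 25.76 dB → 25.8 dB

25.8 dB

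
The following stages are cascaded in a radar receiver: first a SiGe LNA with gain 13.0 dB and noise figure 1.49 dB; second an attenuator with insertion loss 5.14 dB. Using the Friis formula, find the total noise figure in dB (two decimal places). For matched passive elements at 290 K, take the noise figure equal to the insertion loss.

Convert to linear (a loss of L dB is a gain of −L dB): F_i = 10^(NF_i/10), G_i = 10^(G_i,dB/10)
  Stage 1: F_1 = 10^(1.49/10) = 1.409, G_1 = 10^(13.0/10) = 19.95
  Stage 2: F_2 = 10^(5.14/10) = 3.266, G_2 = 10^(−5.14/10) = 0.3062
Friis cascade:
  F = 1.409 + (3.266 − 1)/19.95 = 1.523
NF = 10 log₁₀(1.523) = 1.83 dB

1.83 dB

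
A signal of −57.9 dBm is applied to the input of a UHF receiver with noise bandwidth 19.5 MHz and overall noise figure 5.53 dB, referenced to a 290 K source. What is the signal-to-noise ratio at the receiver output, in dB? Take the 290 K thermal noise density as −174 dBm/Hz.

Noise floor: N = −174 + 10 log₁₀(B) + NF
10 log₁₀(1.95×10⁷) = 72.9 dB
N = −174 + 72.9 + 5.53 = −95.57 dBm
SNR = P_sig − N = −57.9 − (−95.57) = 37.67 dB → 37.7 dB

37.7 dB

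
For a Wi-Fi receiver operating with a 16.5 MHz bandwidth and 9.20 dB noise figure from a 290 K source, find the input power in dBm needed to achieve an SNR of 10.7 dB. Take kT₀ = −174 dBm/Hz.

Sensitivity = −174 + 10 log₁₀(B) + NF + SNR_min
= −174 + 72.17 + 9.20 + 10.7
= −81.93 dBm → −81.9 dBm

−81.9 dBm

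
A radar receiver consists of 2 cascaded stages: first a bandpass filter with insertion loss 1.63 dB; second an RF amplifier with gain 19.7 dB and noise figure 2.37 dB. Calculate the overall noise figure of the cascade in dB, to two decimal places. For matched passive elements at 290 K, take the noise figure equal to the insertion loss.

Convert to linear (a loss of L dB is a gain of −L dB): F_i = 10^(NF_i/10), G_i = 10^(G_i,dB/10)
  Stage 1: F_1 = 10^(1.63/10) = 1.455, G_1 = 10^(−1.63/10) = 0.6871
  Stage 2: F_2 = 10^(2.37/10) = 1.726, G_2 = 10^(19.7/10) = 93.33
Friis cascade:
  F = 1.455 + (1.726 − 1)/0.6871 = 2.512
NF = 10 log₁₀(2.512) = 4.00 dB

4.00 dB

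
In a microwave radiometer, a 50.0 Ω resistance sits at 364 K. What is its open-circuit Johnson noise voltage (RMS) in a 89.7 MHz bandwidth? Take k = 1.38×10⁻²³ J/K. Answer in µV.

9.49 µV

V_n = √(4kTRB)
4kTRB = 4 × 1.38×10⁻²³ × 364 × 5.00×10¹ × 8.97×10⁷ = 9.01×10⁻¹¹ V²
V_n = √(9.01×10⁻¹¹) = 9.49×10⁻⁶ V = 9.49 µV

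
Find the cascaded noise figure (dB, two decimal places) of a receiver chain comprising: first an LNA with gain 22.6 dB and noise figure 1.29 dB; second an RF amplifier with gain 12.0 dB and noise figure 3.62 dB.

Convert to linear (a loss of L dB is a gain of −L dB): F_i = 10^(NF_i/10), G_i = 10^(G_i,dB/10)
  Stage 1: F_1 = 10^(1.29/10) = 1.346, G_1 = 10^(22.6/10) = 182.0
  Stage 2: F_2 = 10^(3.62/10) = 2.301, G_2 = 10^(12.0/10) = 15.85
Friis cascade:
  F = 1.346 + (2.301 − 1)/182.0 = 1.353
NF = 10 log₁₀(1.353) = 1.31 dB

1.31 dB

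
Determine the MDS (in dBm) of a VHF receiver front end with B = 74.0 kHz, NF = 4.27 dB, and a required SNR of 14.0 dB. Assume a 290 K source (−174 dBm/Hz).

−107.0 dBm

Sensitivity = −174 + 10 log₁₀(B) + NF + SNR_min
= −174 + 48.69 + 4.27 + 14.0
= −107.04 dBm → −107.0 dBm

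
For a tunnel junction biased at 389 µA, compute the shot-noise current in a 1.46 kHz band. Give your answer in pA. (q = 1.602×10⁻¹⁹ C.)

427 pA

I_n = √(2qI·B)
2qI·B = 2 × 1.602×10⁻¹⁹ × 3.89×10⁻⁴ × 1.46×10³ = 1.82×10⁻¹⁹ A²
I_n = √(1.82×10⁻¹⁹) = 4.27×10⁻¹⁰ A = 427 pA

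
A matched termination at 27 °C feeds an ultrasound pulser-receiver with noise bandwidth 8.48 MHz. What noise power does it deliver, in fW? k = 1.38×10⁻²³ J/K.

T = 27 °C + 273.15 = 300.15 K
P_n = kTB = 1.38×10⁻²³ × 300.15 × 8.48×10⁶ = 3.51×10⁻¹⁴ W = 35.1 fW

35.1 fW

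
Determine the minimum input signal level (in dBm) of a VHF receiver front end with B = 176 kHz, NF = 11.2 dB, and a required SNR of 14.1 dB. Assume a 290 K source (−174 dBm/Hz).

Sensitivity = −174 + 10 log₁₀(B) + NF + SNR_min
= −174 + 52.46 + 11.2 + 14.1
= −96.24 dBm → −96.2 dBm

−96.2 dBm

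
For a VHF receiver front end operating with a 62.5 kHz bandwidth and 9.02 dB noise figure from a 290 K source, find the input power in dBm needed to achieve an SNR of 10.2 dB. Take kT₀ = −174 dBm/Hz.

Sensitivity = −174 + 10 log₁₀(B) + NF + SNR_min
= −174 + 47.96 + 9.02 + 10.2
= −106.82 dBm → −106.8 dBm

−106.8 dBm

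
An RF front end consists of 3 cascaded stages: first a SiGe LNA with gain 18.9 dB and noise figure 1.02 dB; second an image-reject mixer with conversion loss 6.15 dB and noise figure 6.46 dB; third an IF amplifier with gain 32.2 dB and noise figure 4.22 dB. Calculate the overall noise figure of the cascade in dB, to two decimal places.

1.45 dB

Convert to linear (a loss of L dB is a gain of −L dB): F_i = 10^(NF_i/10), G_i = 10^(G_i,dB/10)
  Stage 1: F_1 = 10^(1.02/10) = 1.265, G_1 = 10^(18.9/10) = 77.62
  Stage 2: F_2 = 10^(6.46/10) = 4.426, G_2 = 10^(−6.15/10) = 0.2427
  Stage 3: F_3 = 10^(4.22/10) = 2.642, G_3 = 10^(32.2/10) = 1660
Friis cascade:
  F = 1.265 + (4.426 − 1)/77.62 + (2.642 − 1)/18.84 = 1.396
NF = 10 log₁₀(1.396) = 1.45 dB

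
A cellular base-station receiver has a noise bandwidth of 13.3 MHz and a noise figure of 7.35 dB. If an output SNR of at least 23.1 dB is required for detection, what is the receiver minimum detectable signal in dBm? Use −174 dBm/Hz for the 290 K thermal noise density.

−72.3 dBm

Sensitivity = −174 + 10 log₁₀(B) + NF + SNR_min
= −174 + 71.24 + 7.35 + 23.1
= −72.31 dBm → −72.3 dBm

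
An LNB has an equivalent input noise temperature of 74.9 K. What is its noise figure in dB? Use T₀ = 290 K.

F = 1 + T_e/T₀ = 1 + 74.9/290 = 1.25828
NF = 10 log₁₀(1.25828) = 0.998 dB

0.998 dB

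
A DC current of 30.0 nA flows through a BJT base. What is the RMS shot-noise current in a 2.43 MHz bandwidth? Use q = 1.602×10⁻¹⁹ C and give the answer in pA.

153 pA

I_n = √(2qI·B)
2qI·B = 2 × 1.602×10⁻¹⁹ × 3.00×10⁻⁸ × 2.43×10⁶ = 2.34×10⁻²⁰ A²
I_n = √(2.34×10⁻²⁰) = 1.53×10⁻¹⁰ A = 153 pA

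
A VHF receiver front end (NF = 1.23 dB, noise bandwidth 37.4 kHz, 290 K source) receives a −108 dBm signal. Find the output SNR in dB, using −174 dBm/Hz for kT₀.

19.0 dB

Noise floor: N = −174 + 10 log₁₀(B) + NF
10 log₁₀(3.74×10⁴) = 45.73 dB
N = −174 + 45.73 + 1.23 = −127.04 dBm
SNR = P_sig − N = −108 − (−127.04) = 19.04 dB → 19.0 dB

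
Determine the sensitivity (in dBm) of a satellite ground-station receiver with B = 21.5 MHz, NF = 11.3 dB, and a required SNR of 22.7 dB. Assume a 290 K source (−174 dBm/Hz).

Sensitivity = −174 + 10 log₁₀(B) + NF + SNR_min
= −174 + 73.32 + 11.3 + 22.7
= −66.68 dBm → −66.7 dBm

−66.7 dBm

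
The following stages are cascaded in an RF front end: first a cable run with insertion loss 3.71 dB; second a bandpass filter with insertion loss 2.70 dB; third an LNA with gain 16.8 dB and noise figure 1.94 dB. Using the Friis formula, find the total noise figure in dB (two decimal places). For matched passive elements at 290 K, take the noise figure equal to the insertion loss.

Convert to linear (a loss of L dB is a gain of −L dB): F_i = 10^(NF_i/10), G_i = 10^(G_i,dB/10)
  Stage 1: F_1 = 10^(3.71/10) = 2.350, G_1 = 10^(−3.71/10) = 0.4256
  Stage 2: F_2 = 10^(2.70/10) = 1.862, G_2 = 10^(−2.70/10) = 0.5370
  Stage 3: F_3 = 10^(1.94/10) = 1.563, G_3 = 10^(16.8/10) = 47.86
Friis cascade:
  F = 2.350 + (1.862 − 1)/0.4256 + (1.563 − 1)/0.2286 = 6.839
NF = 10 log₁₀(6.839) = 8.35 dB

8.35 dB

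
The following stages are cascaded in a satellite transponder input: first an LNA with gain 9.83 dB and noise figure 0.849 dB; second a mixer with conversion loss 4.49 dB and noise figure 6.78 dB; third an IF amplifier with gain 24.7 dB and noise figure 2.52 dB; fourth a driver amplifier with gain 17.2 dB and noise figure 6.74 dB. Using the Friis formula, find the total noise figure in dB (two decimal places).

Convert to linear (a loss of L dB is a gain of −L dB): F_i = 10^(NF_i/10), G_i = 10^(G_i,dB/10)
  Stage 1: F_1 = 10^(0.849/10) = 1.216, G_1 = 10^(9.83/10) = 9.616
  Stage 2: F_2 = 10^(6.78/10) = 4.764, G_2 = 10^(−4.49/10) = 0.3556
  Stage 3: F_3 = 10^(2.52/10) = 1.786, G_3 = 10^(24.7/10) = 295.1
  Stage 4: F_4 = 10^(6.74/10) = 4.721, G_4 = 10^(17.2/10) = 52.48
Friis cascade:
  F = 1.216 + (4.764 − 1)/9.616 + (1.786 − 1)/3.420 + (4.721 − 1)/1009 = 1.841
NF = 10 log₁₀(1.841) = 2.65 dB

2.65 dB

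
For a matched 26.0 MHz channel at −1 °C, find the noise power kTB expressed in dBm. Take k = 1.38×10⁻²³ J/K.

T = −1 °C + 273.15 = 272.15 K
P_n = kTB = 1.38×10⁻²³ × 272.15 × 2.60×10⁷ = 9.76×10⁻¹⁴ W
In dBm: 10 log₁₀(9.76×10⁻¹⁴ / 10⁻³) = −100.1 dBm

−100.1 dBm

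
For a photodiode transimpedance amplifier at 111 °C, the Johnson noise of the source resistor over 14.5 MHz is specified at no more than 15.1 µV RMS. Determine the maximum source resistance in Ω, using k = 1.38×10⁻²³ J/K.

T = 111 °C + 273.15 = 384.15 K
Johnson–Nyquist: V_n = √(4kTRB) ⇒ R = V_n² / (4kTB)
4kTB = 4 × 1.38×10⁻²³ × 384.15 × 1.45×10⁷ = 3.07×10⁻¹³
R = (1.51×10⁻⁵)² / 3.07×10⁻¹³ = 7.42×10² Ω = 742 Ω

742 Ω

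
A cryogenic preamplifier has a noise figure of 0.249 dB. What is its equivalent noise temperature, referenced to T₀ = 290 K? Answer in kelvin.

17.1 K

F = 10^(0.249/10) = 1.05901
T_e = (F − 1)·T₀ = (1.05901 − 1) × 290 = 17.1 K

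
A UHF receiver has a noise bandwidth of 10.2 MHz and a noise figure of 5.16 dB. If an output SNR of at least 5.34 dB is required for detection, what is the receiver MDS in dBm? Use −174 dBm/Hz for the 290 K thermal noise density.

Sensitivity = −174 + 10 log₁₀(B) + NF + SNR_min
= −174 + 70.09 + 5.16 + 5.34
= −93.41 dBm → −93.4 dBm

−93.4 dBm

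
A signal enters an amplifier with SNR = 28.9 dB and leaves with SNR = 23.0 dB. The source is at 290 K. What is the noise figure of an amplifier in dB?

NF (dB) = SNR_in(dB) − SNR_out(dB) when the source is at T₀
NF = 28.9 − 23.0 = 5.9 dB

5.9 dB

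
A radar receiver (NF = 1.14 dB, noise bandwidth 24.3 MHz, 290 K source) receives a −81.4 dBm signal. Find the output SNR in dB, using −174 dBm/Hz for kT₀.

17.6 dB

Noise floor: N = −174 + 10 log₁₀(B) + NF
10 log₁₀(2.43×10⁷) = 73.86 dB
N = −174 + 73.86 + 1.14 = −99.00 dBm
SNR = P_sig − N = −81.4 − (−99.00) = 17.60 dB → 17.6 dB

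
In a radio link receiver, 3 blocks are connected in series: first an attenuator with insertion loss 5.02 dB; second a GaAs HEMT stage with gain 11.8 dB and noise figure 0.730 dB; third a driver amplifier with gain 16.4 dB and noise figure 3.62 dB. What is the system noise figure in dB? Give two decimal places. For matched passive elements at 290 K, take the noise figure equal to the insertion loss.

6.05 dB

Convert to linear (a loss of L dB is a gain of −L dB): F_i = 10^(NF_i/10), G_i = 10^(G_i,dB/10)
  Stage 1: F_1 = 10^(5.02/10) = 3.177, G_1 = 10^(−5.02/10) = 0.3148
  Stage 2: F_2 = 10^(0.730/10) = 1.183, G_2 = 10^(11.8/10) = 15.14
  Stage 3: F_3 = 10^(3.62/10) = 2.301, G_3 = 10^(16.4/10) = 43.65
Friis cascade:
  F = 3.177 + (1.183 − 1)/0.3148 + (2.301 − 1)/4.764 = 4.032
NF = 10 log₁₀(4.032) = 6.05 dB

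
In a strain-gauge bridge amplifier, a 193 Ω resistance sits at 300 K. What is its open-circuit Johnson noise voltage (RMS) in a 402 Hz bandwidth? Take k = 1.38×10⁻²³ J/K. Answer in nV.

35.8 nV

V_n = √(4kTRB)
4kTRB = 4 × 1.38×10⁻²³ × 300 × 1.93×10² × 4.02×10² = 1.28×10⁻¹⁵ V²
V_n = √(1.28×10⁻¹⁵) = 3.58×10⁻⁸ V = 35.8 nV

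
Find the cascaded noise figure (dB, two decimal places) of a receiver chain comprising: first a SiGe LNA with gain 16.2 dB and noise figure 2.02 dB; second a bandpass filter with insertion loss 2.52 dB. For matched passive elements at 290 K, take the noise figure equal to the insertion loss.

Convert to linear (a loss of L dB is a gain of −L dB): F_i = 10^(NF_i/10), G_i = 10^(G_i,dB/10)
  Stage 1: F_1 = 10^(2.02/10) = 1.592, G_1 = 10^(16.2/10) = 41.69
  Stage 2: F_2 = 10^(2.52/10) = 1.786, G_2 = 10^(−2.52/10) = 0.5598
Friis cascade:
  F = 1.592 + (1.786 − 1)/41.69 = 1.611
NF = 10 log₁₀(1.611) = 2.07 dB

2.07 dB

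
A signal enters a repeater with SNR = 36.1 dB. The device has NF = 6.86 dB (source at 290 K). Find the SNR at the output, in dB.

29.24 dB

By definition F = SNR_in/SNR_out, so in dB: SNR_out = SNR_in − NF
SNR_out = 36.1 − 6.86 = 29.24 dB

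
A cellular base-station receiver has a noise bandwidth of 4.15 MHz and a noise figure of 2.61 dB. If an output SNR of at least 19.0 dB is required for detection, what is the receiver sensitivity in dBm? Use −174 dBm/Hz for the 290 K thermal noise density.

Sensitivity = −174 + 10 log₁₀(B) + NF + SNR_min
= −174 + 66.18 + 2.61 + 19.0
= −86.21 dBm → −86.2 dBm

−86.2 dBm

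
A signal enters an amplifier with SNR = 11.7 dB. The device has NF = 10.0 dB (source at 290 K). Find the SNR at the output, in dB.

By definition F = SNR_in/SNR_out, so in dB: SNR_out = SNR_in − NF
SNR_out = 11.7 − 10.0 = 1.7 dB

1.7 dB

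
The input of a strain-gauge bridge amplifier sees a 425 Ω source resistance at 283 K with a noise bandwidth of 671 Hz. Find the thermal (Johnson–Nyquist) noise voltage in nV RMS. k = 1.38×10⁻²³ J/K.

V_n = √(4kTRB)
4kTRB = 4 × 1.38×10⁻²³ × 283 × 4.25×10² × 6.71×10² = 4.45×10⁻¹⁵ V²
V_n = √(4.45×10⁻¹⁵) = 6.67×10⁻⁸ V = 66.7 nV

66.7 nV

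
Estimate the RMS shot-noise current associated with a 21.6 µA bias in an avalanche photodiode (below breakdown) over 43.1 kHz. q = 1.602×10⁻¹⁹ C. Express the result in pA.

546 pA

I_n = √(2qI·B)
2qI·B = 2 × 1.602×10⁻¹⁹ × 2.16×10⁻⁵ × 4.31×10⁴ = 2.98×10⁻¹⁹ A²
I_n = √(2.98×10⁻¹⁹) = 5.46×10⁻¹⁰ A = 546 pA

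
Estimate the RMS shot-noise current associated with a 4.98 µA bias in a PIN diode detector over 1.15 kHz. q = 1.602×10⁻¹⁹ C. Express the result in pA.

42.8 pA

I_n = √(2qI·B)
2qI·B = 2 × 1.602×10⁻¹⁹ × 4.98×10⁻⁶ × 1.15×10³ = 1.83×10⁻²¹ A²
I_n = √(1.83×10⁻²¹) = 4.28×10⁻¹¹ A = 42.8 pA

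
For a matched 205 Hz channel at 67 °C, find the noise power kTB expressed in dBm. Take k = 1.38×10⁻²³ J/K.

T = 67 °C + 273.15 = 340.15 K
P_n = kTB = 1.38×10⁻²³ × 340.15 × 2.05×10² = 9.62×10⁻¹⁹ W
In dBm: 10 log₁₀(9.62×10⁻¹⁹ / 10⁻³) = −150.2 dBm

−150.2 dBm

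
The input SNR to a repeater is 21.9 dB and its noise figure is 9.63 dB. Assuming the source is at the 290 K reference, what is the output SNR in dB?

12.27 dB

By definition F = SNR_in/SNR_out, so in dB: SNR_out = SNR_in − NF
SNR_out = 21.9 − 9.63 = 12.27 dB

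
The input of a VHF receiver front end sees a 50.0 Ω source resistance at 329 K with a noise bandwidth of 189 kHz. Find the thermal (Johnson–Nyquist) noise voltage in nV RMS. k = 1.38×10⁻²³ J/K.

V_n = √(4kTRB)
4kTRB = 4 × 1.38×10⁻²³ × 329 × 5.00×10¹ × 1.89×10⁵ = 1.72×10⁻¹³ V²
V_n = √(1.72×10⁻¹³) = 4.14×10⁻⁷ V = 414 nV

414 nV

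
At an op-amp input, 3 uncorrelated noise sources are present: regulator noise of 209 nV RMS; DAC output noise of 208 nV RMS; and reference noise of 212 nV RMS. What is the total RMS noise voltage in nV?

Uncorrelated sources add in power (mean-square): V_tot = √(ΣV_i²)
V_tot = √[(2.09×10⁻⁷)² + (2.08×10⁻⁷)² + (2.12×10⁻⁷)²] = 3.63×10⁻⁷ V = 363 nV

363 nV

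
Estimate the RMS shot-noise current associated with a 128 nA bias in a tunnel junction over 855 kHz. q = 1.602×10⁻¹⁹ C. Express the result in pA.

I_n = √(2qI·B)
2qI·B = 2 × 1.602×10⁻¹⁹ × 1.28×10⁻⁷ × 8.55×10⁵ = 3.51×10⁻²⁰ A²
I_n = √(3.51×10⁻²⁰) = 1.87×10⁻¹⁰ A = 187 pA

187 pA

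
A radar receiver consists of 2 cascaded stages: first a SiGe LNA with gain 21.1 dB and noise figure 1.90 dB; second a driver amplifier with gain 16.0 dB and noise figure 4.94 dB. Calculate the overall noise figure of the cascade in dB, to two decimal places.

1.95 dB

Convert to linear (a loss of L dB is a gain of −L dB): F_i = 10^(NF_i/10), G_i = 10^(G_i,dB/10)
  Stage 1: F_1 = 10^(1.90/10) = 1.549, G_1 = 10^(21.1/10) = 128.8
  Stage 2: F_2 = 10^(4.94/10) = 3.119, G_2 = 10^(16.0/10) = 39.81
Friis cascade:
  F = 1.549 + (3.119 − 1)/128.8 = 1.565
NF = 10 log₁₀(1.565) = 1.95 dB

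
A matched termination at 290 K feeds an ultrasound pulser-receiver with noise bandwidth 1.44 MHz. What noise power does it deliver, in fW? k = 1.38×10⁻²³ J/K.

5.76 fW

P_n = kTB = 1.38×10⁻²³ × 290 × 1.44×10⁶ = 5.76×10⁻¹⁵ W = 5.76 fW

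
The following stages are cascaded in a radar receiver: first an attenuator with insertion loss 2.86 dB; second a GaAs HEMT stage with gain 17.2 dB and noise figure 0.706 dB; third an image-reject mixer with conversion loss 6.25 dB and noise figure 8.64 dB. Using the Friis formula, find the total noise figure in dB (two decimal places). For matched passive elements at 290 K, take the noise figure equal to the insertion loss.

Convert to linear (a loss of L dB is a gain of −L dB): F_i = 10^(NF_i/10), G_i = 10^(G_i,dB/10)
  Stage 1: F_1 = 10^(2.86/10) = 1.932, G_1 = 10^(−2.86/10) = 0.5176
  Stage 2: F_2 = 10^(0.706/10) = 1.177, G_2 = 10^(17.2/10) = 52.48
  Stage 3: F_3 = 10^(8.64/10) = 7.311, G_3 = 10^(−6.25/10) = 0.2371
Friis cascade:
  F = 1.932 + (1.177 − 1)/0.5176 + (7.311 − 1)/27.16 = 2.505
NF = 10 log₁₀(2.505) = 3.99 dB

3.99 dB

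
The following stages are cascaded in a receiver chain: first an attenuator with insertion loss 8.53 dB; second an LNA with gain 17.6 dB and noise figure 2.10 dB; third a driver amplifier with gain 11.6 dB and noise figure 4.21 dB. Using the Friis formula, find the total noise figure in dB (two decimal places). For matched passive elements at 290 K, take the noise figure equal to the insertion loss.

Convert to linear (a loss of L dB is a gain of −L dB): F_i = 10^(NF_i/10), G_i = 10^(G_i,dB/10)
  Stage 1: F_1 = 10^(8.53/10) = 7.129, G_1 = 10^(−8.53/10) = 0.1403
  Stage 2: F_2 = 10^(2.10/10) = 1.622, G_2 = 10^(17.6/10) = 57.54
  Stage 3: F_3 = 10^(4.21/10) = 2.636, G_3 = 10^(11.6/10) = 14.45
Friis cascade:
  F = 7.129 + (1.622 − 1)/0.1403 + (2.636 − 1)/8.072 = 11.76
NF = 10 log₁₀(11.76) = 10.71 dB

10.71 dB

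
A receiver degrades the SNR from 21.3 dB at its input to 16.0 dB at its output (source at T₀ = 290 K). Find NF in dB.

5.3 dB

NF (dB) = SNR_in(dB) − SNR_out(dB) when the source is at T₀
NF = 21.3 − 16.0 = 5.3 dB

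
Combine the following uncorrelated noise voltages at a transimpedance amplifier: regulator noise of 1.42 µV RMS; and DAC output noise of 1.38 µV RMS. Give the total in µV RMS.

1.98 µV

Uncorrelated sources add in power (mean-square): V_tot = √(ΣV_i²)
V_tot = √[(1.42×10⁻⁶)² + (1.38×10⁻⁶)²] = 1.98×10⁻⁶ V = 1.98 µV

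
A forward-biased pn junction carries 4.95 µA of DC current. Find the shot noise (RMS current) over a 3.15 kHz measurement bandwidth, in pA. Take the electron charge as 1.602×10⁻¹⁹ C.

70.7 pA

I_n = √(2qI·B)
2qI·B = 2 × 1.602×10⁻¹⁹ × 4.95×10⁻⁶ × 3.15×10³ = 5.00×10⁻²¹ A²
I_n = √(5.00×10⁻²¹) = 7.07×10⁻¹¹ A = 70.7 pA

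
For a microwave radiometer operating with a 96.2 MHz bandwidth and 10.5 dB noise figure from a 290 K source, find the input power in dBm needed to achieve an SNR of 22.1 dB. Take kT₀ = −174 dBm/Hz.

Sensitivity = −174 + 10 log₁₀(B) + NF + SNR_min
= −174 + 79.83 + 10.5 + 22.1
= −61.57 dBm → −61.6 dBm

−61.6 dBm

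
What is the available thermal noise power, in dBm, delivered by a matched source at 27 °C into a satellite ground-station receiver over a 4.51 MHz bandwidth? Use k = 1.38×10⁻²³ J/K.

T = 27 °C + 273.15 = 300.15 K
P_n = kTB = 1.38×10⁻²³ × 300.15 × 4.51×10⁶ = 1.87×10⁻¹⁴ W
In dBm: 10 log₁₀(1.87×10⁻¹⁴ / 10⁻³) = −107.3 dBm

−107.3 dBm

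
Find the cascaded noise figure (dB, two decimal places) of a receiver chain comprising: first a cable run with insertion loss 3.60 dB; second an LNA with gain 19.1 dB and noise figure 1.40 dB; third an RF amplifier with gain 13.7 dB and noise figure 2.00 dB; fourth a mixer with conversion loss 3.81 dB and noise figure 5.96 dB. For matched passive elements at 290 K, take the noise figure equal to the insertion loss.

5.03 dB

Convert to linear (a loss of L dB is a gain of −L dB): F_i = 10^(NF_i/10), G_i = 10^(G_i,dB/10)
  Stage 1: F_1 = 10^(3.60/10) = 2.291, G_1 = 10^(−3.60/10) = 0.4365
  Stage 2: F_2 = 10^(1.40/10) = 1.380, G_2 = 10^(19.1/10) = 81.28
  Stage 3: F_3 = 10^(2.00/10) = 1.585, G_3 = 10^(13.7/10) = 23.44
  Stage 4: F_4 = 10^(5.96/10) = 3.945, G_4 = 10^(−3.81/10) = 0.4159
Friis cascade:
  F = 2.291 + (1.380 − 1)/0.4365 + (1.585 − 1)/35.48 + (3.945 − 1)/831.8 = 3.182
NF = 10 log₁₀(3.182) = 5.03 dB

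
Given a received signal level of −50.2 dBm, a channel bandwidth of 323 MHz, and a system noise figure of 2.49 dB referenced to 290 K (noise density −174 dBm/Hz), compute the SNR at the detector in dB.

36.2 dB

Noise floor: N = −174 + 10 log₁₀(B) + NF
10 log₁₀(3.23×10⁸) = 85.09 dB
N = −174 + 85.09 + 2.49 = −86.42 dBm
SNR = P_sig − N = −50.2 − (−86.42) = 36.22 dB → 36.2 dB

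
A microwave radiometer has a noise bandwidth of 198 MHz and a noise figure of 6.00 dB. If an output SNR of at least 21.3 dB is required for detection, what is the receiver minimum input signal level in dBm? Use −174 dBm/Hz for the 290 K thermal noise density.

Sensitivity = −174 + 10 log₁₀(B) + NF + SNR_min
= −174 + 82.97 + 6.00 + 21.3
= −63.73 dBm → −63.7 dBm

−63.7 dBm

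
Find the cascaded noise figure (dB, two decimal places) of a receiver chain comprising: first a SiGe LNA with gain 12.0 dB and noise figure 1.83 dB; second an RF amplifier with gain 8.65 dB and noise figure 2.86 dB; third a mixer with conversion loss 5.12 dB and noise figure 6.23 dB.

2.07 dB

Convert to linear (a loss of L dB is a gain of −L dB): F_i = 10^(NF_i/10), G_i = 10^(G_i,dB/10)
  Stage 1: F_1 = 10^(1.83/10) = 1.524, G_1 = 10^(12.0/10) = 15.85
  Stage 2: F_2 = 10^(2.86/10) = 1.932, G_2 = 10^(8.65/10) = 7.328
  Stage 3: F_3 = 10^(6.23/10) = 4.198, G_3 = 10^(−5.12/10) = 0.3076
Friis cascade:
  F = 1.524 + (1.932 − 1)/15.85 + (4.198 − 1)/116.1 = 1.610
NF = 10 log₁₀(1.610) = 2.07 dB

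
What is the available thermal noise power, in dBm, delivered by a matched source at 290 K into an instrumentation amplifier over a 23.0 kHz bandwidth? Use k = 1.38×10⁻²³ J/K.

−130.4 dBm

P_n = kTB = 1.38×10⁻²³ × 290 × 2.30×10⁴ = 9.20×10⁻¹⁷ W
In dBm: 10 log₁₀(9.20×10⁻¹⁷ / 10⁻³) = −130.4 dBm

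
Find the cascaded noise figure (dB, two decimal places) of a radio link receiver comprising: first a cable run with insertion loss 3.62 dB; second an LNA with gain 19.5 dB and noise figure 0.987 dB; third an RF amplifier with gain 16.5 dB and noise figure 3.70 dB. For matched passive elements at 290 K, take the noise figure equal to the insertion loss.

Convert to linear (a loss of L dB is a gain of −L dB): F_i = 10^(NF_i/10), G_i = 10^(G_i,dB/10)
  Stage 1: F_1 = 10^(3.62/10) = 2.301, G_1 = 10^(−3.62/10) = 0.4345
  Stage 2: F_2 = 10^(0.987/10) = 1.255, G_2 = 10^(19.5/10) = 89.13
  Stage 3: F_3 = 10^(3.70/10) = 2.344, G_3 = 10^(16.5/10) = 44.67
Friis cascade:
  F = 2.301 + (1.255 − 1)/0.4345 + (2.344 − 1)/38.73 = 2.923
NF = 10 log₁₀(2.923) = 4.66 dB

4.66 dB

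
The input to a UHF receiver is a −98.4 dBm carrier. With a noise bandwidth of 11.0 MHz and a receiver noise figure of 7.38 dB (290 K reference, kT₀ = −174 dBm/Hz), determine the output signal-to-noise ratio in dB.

Noise floor: N = −174 + 10 log₁₀(B) + NF
10 log₁₀(1.10×10⁷) = 70.41 dB
N = −174 + 70.41 + 7.38 = −96.21 dBm
SNR = P_sig − N = −98.4 − (−96.21) = −2.19 dB → −2.2 dB

−2.2 dB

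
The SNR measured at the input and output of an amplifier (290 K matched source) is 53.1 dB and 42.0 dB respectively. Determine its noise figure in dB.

NF (dB) = SNR_in(dB) − SNR_out(dB) when the source is at T₀
NF = 53.1 − 42.0 = 11.1 dB

11.1 dB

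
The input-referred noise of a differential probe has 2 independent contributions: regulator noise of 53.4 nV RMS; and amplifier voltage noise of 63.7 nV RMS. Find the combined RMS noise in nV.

Uncorrelated sources add in power (mean-square): V_tot = √(ΣV_i²)
V_tot = √[(5.34×10⁻⁸)² + (6.37×10⁻⁸)²] = 8.31×10⁻⁸ V = 83.1 nV

83.1 nV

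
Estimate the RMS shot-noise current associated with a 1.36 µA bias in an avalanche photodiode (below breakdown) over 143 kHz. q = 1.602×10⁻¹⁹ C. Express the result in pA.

I_n = √(2qI·B)
2qI·B = 2 × 1.602×10⁻¹⁹ × 1.36×10⁻⁶ × 1.43×10⁵ = 6.23×10⁻²⁰ A²
I_n = √(6.23×10⁻²⁰) = 2.50×10⁻¹⁰ A = 250 pA

250 pA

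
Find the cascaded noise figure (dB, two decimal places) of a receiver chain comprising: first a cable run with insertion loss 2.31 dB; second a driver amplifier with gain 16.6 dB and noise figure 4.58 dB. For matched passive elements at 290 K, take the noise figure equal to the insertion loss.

Convert to linear (a loss of L dB is a gain of −L dB): F_i = 10^(NF_i/10), G_i = 10^(G_i,dB/10)
  Stage 1: F_1 = 10^(2.31/10) = 1.702, G_1 = 10^(−2.31/10) = 0.5875
  Stage 2: F_2 = 10^(4.58/10) = 2.871, G_2 = 10^(16.6/10) = 45.71
Friis cascade:
  F = 1.702 + (2.871 − 1)/0.5875 = 4.887
NF = 10 log₁₀(4.887) = 6.89 dB

6.89 dB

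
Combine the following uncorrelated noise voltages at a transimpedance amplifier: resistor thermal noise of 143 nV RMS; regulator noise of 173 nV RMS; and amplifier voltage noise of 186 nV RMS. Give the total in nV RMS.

Uncorrelated sources add in power (mean-square): V_tot = √(ΣV_i²)
V_tot = √[(1.43×10⁻⁷)² + (1.73×10⁻⁷)² + (1.86×10⁻⁷)²] = 2.92×10⁻⁷ V = 292 nV

292 nV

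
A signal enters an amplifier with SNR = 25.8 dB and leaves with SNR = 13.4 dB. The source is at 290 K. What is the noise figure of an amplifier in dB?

12.4 dB

NF (dB) = SNR_in(dB) − SNR_out(dB) when the source is at T₀
NF = 25.8 − 13.4 = 12.4 dB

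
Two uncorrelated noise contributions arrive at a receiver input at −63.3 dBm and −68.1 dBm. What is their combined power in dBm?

−62.1 dBm

Convert to linear, add, convert back:
P₁ = 4.68×10⁻¹⁰ W, P₂ = 1.55×10⁻¹⁰ W
P_tot = 6.23×10⁻¹⁰ W → 10 log₁₀(P_tot / 10⁻³) = −62.1 dBm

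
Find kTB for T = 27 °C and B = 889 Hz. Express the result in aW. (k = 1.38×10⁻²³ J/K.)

T = 27 °C + 273.15 = 300.15 K
P_n = kTB = 1.38×10⁻²³ × 300.15 × 8.89×10² = 3.68×10⁻¹⁸ W = 3.68 aW

3.68 aW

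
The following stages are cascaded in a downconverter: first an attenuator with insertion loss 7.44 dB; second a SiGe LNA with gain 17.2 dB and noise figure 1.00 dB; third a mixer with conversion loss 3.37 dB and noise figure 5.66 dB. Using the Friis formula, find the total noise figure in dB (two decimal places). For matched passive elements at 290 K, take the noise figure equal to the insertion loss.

Convert to linear (a loss of L dB is a gain of −L dB): F_i = 10^(NF_i/10), G_i = 10^(G_i,dB/10)
  Stage 1: F_1 = 10^(7.44/10) = 5.546, G_1 = 10^(−7.44/10) = 0.1803
  Stage 2: F_2 = 10^(1.00/10) = 1.259, G_2 = 10^(17.2/10) = 52.48
  Stage 3: F_3 = 10^(5.66/10) = 3.681, G_3 = 10^(−3.37/10) = 0.4603
Friis cascade:
  F = 5.546 + (1.259 − 1)/0.1803 + (3.681 − 1)/9.462 = 7.266
NF = 10 log₁₀(7.266) = 8.61 dB

8.61 dB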